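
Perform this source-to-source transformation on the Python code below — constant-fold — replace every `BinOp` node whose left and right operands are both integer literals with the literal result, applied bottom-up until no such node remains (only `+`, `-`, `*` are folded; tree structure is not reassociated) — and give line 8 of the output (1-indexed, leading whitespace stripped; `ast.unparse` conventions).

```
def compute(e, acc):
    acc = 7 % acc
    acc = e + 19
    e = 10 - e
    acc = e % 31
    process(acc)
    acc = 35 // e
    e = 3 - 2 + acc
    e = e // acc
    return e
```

e = 1 + acc

Transformed code:
def compute(e, acc):
    acc = 7 % acc
    acc = e + 19
    e = 10 - e
    acc = e % 31
    process(acc)
    acc = 35 // e
    e = 1 + acc
    e = e // acc
    return e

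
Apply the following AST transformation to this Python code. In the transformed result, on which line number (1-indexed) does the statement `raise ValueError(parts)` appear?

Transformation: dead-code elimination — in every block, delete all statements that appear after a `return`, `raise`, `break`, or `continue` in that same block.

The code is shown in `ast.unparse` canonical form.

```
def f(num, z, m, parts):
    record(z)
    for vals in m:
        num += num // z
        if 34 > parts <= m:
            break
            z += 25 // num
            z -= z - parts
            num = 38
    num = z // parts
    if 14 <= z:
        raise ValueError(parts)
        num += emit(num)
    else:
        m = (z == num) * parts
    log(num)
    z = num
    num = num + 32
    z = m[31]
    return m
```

9

Transformed code:
def f(num, z, m, parts):
    record(z)
    for vals in m:
        num += num // z
        if 34 > parts <= m:
            break
    num = z // parts
    if 14 <= z:
        raise ValueError(parts)
    else:
        m = (z == num) * parts
    log(num)
    z = num
    num = num + 32
    z = m[31]
    return m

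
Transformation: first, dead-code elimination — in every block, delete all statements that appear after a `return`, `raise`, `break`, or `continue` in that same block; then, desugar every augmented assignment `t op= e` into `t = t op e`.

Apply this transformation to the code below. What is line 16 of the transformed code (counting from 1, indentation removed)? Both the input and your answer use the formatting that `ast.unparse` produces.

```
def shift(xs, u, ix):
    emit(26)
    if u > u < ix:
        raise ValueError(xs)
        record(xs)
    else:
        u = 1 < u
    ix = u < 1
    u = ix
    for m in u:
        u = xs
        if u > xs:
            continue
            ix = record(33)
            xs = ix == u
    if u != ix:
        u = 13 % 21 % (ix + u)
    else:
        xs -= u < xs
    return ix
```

xs = xs - (u < xs)

Transformed code:
def shift(xs, u, ix):
    emit(26)
    if u > u < ix:
        raise ValueError(xs)
    else:
        u = 1 < u
    ix = u < 1
    u = ix
    for m in u:
        u = xs
        if u > xs:
            continue
    if u != ix:
        u = 13 % 21 % (ix + u)
    else:
        xs = xs - (u < xs)
    return ix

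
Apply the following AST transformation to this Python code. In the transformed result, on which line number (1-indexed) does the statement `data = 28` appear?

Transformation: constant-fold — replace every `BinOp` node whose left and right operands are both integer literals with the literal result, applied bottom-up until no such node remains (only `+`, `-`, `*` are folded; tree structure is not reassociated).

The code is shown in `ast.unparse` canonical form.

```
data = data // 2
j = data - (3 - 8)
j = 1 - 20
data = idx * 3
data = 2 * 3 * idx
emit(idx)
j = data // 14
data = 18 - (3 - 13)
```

8

Transformed code:
data = data // 2
j = data - -5
j = -19
data = idx * 3
data = 6 * idx
emit(idx)
j = data // 14
data = 28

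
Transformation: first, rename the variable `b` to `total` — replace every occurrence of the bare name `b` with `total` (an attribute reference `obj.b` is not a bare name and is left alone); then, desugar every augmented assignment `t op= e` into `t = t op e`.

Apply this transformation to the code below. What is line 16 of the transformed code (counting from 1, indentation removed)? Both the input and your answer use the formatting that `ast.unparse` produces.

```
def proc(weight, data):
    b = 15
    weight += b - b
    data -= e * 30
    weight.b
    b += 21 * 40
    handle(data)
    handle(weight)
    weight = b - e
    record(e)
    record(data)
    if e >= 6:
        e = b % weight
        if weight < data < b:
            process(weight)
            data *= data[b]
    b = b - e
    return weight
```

Transformed code:
def proc(weight, data):
    total = 15
    weight = weight + (total - total)
    data = data - e * 30
    weight.b
    total = total + 21 * 40
    handle(data)
    handle(weight)
    weight = total - e
    record(e)
    record(data)
    if e >= 6:
        e = total % weight
        if weight < data < total:
            process(weight)
            data = data * data[total]
    total = total - e
    return weight

data = data * data[total]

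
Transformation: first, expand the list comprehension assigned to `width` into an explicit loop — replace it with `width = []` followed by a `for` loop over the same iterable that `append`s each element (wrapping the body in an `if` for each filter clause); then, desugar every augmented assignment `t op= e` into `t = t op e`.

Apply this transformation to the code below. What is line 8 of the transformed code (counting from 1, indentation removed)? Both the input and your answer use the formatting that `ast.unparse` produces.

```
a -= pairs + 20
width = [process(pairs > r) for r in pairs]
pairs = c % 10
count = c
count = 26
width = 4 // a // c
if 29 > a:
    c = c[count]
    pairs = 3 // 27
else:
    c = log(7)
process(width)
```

Transformed code:
a = a - (pairs + 20)
width = []
for r in pairs:
    width.append(process(pairs > r))
pairs = c % 10
count = c
count = 26
width = 4 // a // c
if 29 > a:
    c = c[count]
    pairs = 3 // 27
else:
    c = log(7)
process(width)

width = 4 // a // c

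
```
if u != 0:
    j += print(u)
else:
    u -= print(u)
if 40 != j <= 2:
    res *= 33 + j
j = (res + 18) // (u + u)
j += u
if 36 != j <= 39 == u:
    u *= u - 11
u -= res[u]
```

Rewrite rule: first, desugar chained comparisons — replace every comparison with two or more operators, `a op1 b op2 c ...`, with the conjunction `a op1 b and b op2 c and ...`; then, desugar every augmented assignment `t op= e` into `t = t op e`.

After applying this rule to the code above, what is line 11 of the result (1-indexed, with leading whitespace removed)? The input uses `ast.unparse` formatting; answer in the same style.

u = u - res[u]

Transformed code:
if u != 0:
    j = j + print(u)
else:
    u = u - print(u)
if 40 != j and j <= 2:
    res = res * (33 + j)
j = (res + 18) // (u + u)
j = j + u
if 36 != j and j <= 39 and (39 == u):
    u = u * (u - 11)
u = u - res[u]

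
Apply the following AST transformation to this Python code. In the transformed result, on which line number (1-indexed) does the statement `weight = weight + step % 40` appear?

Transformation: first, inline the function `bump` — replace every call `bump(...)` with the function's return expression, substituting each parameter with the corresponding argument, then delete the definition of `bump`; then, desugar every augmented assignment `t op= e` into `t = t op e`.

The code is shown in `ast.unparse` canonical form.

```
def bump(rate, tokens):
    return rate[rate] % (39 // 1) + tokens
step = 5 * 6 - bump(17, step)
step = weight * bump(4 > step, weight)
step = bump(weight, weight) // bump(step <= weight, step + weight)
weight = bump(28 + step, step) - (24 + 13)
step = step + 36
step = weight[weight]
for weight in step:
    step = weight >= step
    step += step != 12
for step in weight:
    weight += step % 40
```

11

Transformed code:
step = 5 * 6 - (17[17] % (39 // 1) + step)
step = weight * ((4 > step)[4 > step] % (39 // 1) + weight)
step = (weight[weight] % (39 // 1) + weight) // ((step <= weight)[step <= weight] % (39 // 1) + (step + weight))
weight = (28 + step)[28 + step] % (39 // 1) + step - (24 + 13)
step = step + 36
step = weight[weight]
for weight in step:
    step = weight >= step
    step = step + (step != 12)
for step in weight:
    weight = weight + step % 40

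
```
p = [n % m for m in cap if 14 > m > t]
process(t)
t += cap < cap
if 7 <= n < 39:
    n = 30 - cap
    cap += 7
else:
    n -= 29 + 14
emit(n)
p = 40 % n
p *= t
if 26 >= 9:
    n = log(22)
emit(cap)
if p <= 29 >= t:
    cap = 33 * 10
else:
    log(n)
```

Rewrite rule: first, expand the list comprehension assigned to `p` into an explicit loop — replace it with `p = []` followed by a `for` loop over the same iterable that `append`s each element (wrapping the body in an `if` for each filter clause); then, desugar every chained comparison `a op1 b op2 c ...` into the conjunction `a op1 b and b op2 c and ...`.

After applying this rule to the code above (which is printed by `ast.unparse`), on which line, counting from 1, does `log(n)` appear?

21

Transformed code:
p = []
for m in cap:
    if 14 > m and m > t:
        p.append(n % m)
process(t)
t += cap < cap
if 7 <= n and n < 39:
    n = 30 - cap
    cap += 7
else:
    n -= 29 + 14
emit(n)
p = 40 % n
p *= t
if 26 >= 9:
    n = log(22)
emit(cap)
if p <= 29 and 29 >= t:
    cap = 33 * 10
else:
    log(n)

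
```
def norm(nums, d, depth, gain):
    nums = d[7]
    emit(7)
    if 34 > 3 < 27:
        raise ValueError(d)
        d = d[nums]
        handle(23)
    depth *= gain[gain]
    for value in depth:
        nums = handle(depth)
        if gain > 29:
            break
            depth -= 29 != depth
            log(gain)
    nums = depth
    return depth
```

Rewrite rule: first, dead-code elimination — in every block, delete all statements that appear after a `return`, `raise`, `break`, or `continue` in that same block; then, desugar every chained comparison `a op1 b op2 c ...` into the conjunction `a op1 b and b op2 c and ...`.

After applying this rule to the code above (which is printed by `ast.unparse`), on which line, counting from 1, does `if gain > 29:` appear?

Transformed code:
def norm(nums, d, depth, gain):
    nums = d[7]
    emit(7)
    if 34 > 3 and 3 < 27:
        raise ValueError(d)
    depth *= gain[gain]
    for value in depth:
        nums = handle(depth)
        if gain > 29:
            break
    nums = depth
    return depth

9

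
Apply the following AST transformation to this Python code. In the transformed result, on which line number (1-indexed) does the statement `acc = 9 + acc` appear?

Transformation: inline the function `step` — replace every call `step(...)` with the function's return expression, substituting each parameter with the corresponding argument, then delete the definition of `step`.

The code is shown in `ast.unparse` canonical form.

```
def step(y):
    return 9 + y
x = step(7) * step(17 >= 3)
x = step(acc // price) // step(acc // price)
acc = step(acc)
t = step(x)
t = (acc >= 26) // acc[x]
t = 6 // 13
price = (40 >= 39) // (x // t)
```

Transformed code:
x = (9 + 7) * (9 + (17 >= 3))
x = (9 + acc // price) // (9 + acc // price)
acc = 9 + acc
t = 9 + x
t = (acc >= 26) // acc[x]
t = 6 // 13
price = (40 >= 39) // (x // t)

3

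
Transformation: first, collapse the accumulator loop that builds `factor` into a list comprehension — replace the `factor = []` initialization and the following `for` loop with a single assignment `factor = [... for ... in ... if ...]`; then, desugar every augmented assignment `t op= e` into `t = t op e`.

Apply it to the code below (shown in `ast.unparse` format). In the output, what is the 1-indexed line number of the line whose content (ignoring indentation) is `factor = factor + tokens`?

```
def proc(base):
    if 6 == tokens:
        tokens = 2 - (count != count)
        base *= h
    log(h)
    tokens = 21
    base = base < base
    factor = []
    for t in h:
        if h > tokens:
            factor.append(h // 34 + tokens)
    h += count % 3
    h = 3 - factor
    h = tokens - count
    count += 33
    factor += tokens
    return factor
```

13

Transformed code:
def proc(base):
    if 6 == tokens:
        tokens = 2 - (count != count)
        base = base * h
    log(h)
    tokens = 21
    base = base < base
    factor = [h // 34 + tokens for t in h if h > tokens]
    h = h + count % 3
    h = 3 - factor
    h = tokens - count
    count = count + 33
    factor = factor + tokens
    return factor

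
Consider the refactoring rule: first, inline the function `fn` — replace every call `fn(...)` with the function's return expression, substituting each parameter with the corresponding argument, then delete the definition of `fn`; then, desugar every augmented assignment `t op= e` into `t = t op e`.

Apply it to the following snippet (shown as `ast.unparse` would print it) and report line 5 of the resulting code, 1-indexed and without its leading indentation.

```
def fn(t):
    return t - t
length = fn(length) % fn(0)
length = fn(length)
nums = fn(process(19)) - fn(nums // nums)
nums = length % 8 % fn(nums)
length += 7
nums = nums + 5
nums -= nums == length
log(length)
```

Transformed code:
length = (length - length) % (0 - 0)
length = length - length
nums = process(19) - process(19) - (nums // nums - nums // nums)
nums = length % 8 % (nums - nums)
length = length + 7
nums = nums + 5
nums = nums - (nums == length)
log(length)

length = length + 7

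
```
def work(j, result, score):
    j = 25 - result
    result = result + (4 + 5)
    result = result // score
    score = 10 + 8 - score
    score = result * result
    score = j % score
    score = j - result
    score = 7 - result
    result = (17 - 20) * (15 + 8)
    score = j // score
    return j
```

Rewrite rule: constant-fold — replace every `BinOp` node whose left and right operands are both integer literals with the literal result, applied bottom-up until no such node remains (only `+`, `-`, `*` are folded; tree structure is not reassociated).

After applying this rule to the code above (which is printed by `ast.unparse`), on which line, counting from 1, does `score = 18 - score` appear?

5

Transformed code:
def work(j, result, score):
    j = 25 - result
    result = result + 9
    result = result // score
    score = 18 - score
    score = result * result
    score = j % score
    score = j - result
    score = 7 - result
    result = -69
    score = j // score
    return j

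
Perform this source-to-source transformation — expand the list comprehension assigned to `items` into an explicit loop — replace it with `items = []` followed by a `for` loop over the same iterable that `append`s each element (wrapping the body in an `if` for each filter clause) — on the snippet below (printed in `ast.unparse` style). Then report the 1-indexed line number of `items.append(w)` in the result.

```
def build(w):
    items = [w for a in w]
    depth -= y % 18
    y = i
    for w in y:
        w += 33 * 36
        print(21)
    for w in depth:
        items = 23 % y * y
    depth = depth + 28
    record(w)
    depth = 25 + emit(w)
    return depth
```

4

Transformed code:
def build(w):
    items = []
    for a in w:
        items.append(w)
    depth -= y % 18
    y = i
    for w in y:
        w += 33 * 36
        print(21)
    for w in depth:
        items = 23 % y * y
    depth = depth + 28
    record(w)
    depth = 25 + emit(w)
    return depth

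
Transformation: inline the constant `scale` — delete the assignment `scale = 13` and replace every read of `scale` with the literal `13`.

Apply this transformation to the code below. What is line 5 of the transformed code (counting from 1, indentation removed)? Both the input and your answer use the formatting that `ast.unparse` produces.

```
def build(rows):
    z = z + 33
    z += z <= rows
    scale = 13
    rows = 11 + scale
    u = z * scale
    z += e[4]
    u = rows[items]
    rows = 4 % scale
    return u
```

Transformed code:
def build(rows):
    z = z + 33
    z += z <= rows
    rows = 11 + 13
    u = z * 13
    z += e[4]
    u = rows[items]
    rows = 4 % 13
    return u

u = z * 13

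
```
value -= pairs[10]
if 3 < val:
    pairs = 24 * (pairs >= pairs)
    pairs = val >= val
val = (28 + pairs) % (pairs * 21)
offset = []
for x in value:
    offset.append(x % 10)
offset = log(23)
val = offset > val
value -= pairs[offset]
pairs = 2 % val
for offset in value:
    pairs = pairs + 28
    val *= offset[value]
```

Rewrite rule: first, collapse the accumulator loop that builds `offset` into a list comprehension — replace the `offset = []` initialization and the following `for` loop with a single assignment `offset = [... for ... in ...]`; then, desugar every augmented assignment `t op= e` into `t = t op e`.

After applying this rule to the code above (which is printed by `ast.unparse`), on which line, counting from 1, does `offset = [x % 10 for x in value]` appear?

Transformed code:
value = value - pairs[10]
if 3 < val:
    pairs = 24 * (pairs >= pairs)
    pairs = val >= val
val = (28 + pairs) % (pairs * 21)
offset = [x % 10 for x in value]
offset = log(23)
val = offset > val
value = value - pairs[offset]
pairs = 2 % val
for offset in value:
    pairs = pairs + 28
    val = val * offset[value]

6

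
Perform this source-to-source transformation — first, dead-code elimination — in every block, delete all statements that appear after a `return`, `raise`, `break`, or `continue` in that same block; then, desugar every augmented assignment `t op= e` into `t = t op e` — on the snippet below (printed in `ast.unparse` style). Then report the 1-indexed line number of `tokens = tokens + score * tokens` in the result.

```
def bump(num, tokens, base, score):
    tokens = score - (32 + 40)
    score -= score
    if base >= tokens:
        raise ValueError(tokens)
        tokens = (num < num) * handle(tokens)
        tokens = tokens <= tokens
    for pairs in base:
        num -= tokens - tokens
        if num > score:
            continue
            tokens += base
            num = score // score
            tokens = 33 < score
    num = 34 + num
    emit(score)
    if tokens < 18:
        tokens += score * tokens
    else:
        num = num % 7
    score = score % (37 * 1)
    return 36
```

13

Transformed code:
def bump(num, tokens, base, score):
    tokens = score - (32 + 40)
    score = score - score
    if base >= tokens:
        raise ValueError(tokens)
    for pairs in base:
        num = num - (tokens - tokens)
        if num > score:
            continue
    num = 34 + num
    emit(score)
    if tokens < 18:
        tokens = tokens + score * tokens
    else:
        num = num % 7
    score = score % (37 * 1)
    return 36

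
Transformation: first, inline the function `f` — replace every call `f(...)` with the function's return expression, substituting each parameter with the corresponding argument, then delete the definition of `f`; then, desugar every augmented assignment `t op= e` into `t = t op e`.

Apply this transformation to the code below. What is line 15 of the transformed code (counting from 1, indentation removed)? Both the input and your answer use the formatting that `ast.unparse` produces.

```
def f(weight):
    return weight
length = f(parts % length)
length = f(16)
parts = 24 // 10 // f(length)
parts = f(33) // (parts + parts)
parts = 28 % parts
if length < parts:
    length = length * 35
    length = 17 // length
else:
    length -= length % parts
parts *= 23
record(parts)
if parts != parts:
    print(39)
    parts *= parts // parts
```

parts = parts * (parts // parts)

Transformed code:
length = parts % length
length = 16
parts = 24 // 10 // length
parts = 33 // (parts + parts)
parts = 28 % parts
if length < parts:
    length = length * 35
    length = 17 // length
else:
    length = length - length % parts
parts = parts * 23
record(parts)
if parts != parts:
    print(39)
    parts = parts * (parts // parts)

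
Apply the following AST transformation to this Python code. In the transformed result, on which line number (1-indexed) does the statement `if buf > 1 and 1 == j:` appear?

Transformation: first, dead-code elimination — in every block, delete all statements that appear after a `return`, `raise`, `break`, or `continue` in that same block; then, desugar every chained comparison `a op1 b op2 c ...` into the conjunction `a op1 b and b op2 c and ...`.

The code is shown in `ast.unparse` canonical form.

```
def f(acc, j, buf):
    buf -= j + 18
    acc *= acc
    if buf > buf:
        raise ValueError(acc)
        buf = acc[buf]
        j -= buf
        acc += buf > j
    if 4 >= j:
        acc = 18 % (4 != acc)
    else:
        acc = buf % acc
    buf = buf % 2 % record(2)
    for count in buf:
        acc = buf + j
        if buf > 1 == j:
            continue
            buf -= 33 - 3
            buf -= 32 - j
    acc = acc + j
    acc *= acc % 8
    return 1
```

Transformed code:
def f(acc, j, buf):
    buf -= j + 18
    acc *= acc
    if buf > buf:
        raise ValueError(acc)
    if 4 >= j:
        acc = 18 % (4 != acc)
    else:
        acc = buf % acc
    buf = buf % 2 % record(2)
    for count in buf:
        acc = buf + j
        if buf > 1 and 1 == j:
            continue
    acc = acc + j
    acc *= acc % 8
    return 1

13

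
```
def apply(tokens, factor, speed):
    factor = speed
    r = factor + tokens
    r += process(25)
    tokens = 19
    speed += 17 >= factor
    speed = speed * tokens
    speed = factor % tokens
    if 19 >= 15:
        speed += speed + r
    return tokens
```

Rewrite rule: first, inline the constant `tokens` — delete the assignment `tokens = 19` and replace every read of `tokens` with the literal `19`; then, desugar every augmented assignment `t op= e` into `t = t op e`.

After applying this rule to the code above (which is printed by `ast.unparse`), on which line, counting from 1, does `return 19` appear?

10

Transformed code:
def apply(tokens, factor, speed):
    factor = speed
    r = factor + 19
    r = r + process(25)
    speed = speed + (17 >= factor)
    speed = speed * 19
    speed = factor % 19
    if 19 >= 15:
        speed = speed + (speed + r)
    return 19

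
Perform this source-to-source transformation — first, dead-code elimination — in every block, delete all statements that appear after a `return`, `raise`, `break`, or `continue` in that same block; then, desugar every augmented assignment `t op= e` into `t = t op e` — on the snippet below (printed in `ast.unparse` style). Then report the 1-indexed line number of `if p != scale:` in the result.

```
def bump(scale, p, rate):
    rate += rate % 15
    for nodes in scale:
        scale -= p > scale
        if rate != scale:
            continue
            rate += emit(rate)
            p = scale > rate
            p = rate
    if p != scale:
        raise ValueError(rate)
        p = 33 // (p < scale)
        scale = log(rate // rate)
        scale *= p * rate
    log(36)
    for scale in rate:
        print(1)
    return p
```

7

Transformed code:
def bump(scale, p, rate):
    rate = rate + rate % 15
    for nodes in scale:
        scale = scale - (p > scale)
        if rate != scale:
            continue
    if p != scale:
        raise ValueError(rate)
    log(36)
    for scale in rate:
        print(1)
    return p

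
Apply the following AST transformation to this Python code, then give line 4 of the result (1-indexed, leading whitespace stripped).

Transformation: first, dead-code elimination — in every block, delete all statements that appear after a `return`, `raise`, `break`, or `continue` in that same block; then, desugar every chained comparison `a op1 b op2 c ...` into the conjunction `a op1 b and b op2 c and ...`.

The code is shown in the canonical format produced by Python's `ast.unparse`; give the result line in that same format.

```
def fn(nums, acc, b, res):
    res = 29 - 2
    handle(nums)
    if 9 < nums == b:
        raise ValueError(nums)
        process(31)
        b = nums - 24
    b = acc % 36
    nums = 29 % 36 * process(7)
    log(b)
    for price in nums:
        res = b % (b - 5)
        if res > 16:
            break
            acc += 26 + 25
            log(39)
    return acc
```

if 9 < nums and nums == b:

Transformed code:
def fn(nums, acc, b, res):
    res = 29 - 2
    handle(nums)
    if 9 < nums and nums == b:
        raise ValueError(nums)
    b = acc % 36
    nums = 29 % 36 * process(7)
    log(b)
    for price in nums:
        res = b % (b - 5)
        if res > 16:
            break
    return acc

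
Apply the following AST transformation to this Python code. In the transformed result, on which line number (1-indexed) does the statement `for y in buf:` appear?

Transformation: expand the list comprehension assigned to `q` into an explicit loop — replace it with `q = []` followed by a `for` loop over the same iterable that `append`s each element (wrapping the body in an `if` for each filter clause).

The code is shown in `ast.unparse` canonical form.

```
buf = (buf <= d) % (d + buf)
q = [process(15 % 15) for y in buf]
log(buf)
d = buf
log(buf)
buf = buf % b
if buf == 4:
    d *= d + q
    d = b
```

3

Transformed code:
buf = (buf <= d) % (d + buf)
q = []
for y in buf:
    q.append(process(15 % 15))
log(buf)
d = buf
log(buf)
buf = buf % b
if buf == 4:
    d *= d + q
    d = b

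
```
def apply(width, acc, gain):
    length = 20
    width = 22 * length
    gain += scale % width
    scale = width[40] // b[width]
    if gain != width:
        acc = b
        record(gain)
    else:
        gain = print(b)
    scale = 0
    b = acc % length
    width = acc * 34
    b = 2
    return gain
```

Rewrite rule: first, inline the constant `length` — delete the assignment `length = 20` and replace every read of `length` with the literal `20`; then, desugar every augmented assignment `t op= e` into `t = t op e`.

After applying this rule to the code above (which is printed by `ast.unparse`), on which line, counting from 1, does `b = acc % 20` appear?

11

Transformed code:
def apply(width, acc, gain):
    width = 22 * 20
    gain = gain + scale % width
    scale = width[40] // b[width]
    if gain != width:
        acc = b
        record(gain)
    else:
        gain = print(b)
    scale = 0
    b = acc % 20
    width = acc * 34
    b = 2
    return gain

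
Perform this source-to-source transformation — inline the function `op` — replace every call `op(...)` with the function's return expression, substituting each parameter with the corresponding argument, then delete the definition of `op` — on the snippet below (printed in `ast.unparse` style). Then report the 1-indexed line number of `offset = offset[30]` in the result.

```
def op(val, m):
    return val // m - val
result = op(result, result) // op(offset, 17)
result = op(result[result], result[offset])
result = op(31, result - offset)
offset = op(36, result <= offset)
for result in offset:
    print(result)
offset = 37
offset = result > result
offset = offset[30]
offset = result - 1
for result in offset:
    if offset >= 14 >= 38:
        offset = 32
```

9

Transformed code:
result = (result // result - result) // (offset // 17 - offset)
result = result[result] // result[offset] - result[result]
result = 31 // (result - offset) - 31
offset = 36 // (result <= offset) - 36
for result in offset:
    print(result)
offset = 37
offset = result > result
offset = offset[30]
offset = result - 1
for result in offset:
    if offset >= 14 >= 38:
        offset = 32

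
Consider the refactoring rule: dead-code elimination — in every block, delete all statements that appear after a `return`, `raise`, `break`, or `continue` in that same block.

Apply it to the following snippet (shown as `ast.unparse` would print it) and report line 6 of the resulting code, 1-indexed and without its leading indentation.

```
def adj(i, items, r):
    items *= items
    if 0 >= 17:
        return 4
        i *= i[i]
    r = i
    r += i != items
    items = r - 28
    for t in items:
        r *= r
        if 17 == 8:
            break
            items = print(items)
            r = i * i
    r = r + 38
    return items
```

r += i != items

Transformed code:
def adj(i, items, r):
    items *= items
    if 0 >= 17:
        return 4
    r = i
    r += i != items
    items = r - 28
    for t in items:
        r *= r
        if 17 == 8:
            break
    r = r + 38
    return items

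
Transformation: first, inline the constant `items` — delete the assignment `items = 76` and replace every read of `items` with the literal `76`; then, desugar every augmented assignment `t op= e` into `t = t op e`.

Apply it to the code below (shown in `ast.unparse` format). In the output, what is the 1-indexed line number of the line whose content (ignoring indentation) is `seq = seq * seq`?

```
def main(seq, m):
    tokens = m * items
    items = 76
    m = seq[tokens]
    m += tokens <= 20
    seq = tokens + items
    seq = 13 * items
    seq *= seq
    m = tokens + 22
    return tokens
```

7

Transformed code:
def main(seq, m):
    tokens = m * 76
    m = seq[tokens]
    m = m + (tokens <= 20)
    seq = tokens + 76
    seq = 13 * 76
    seq = seq * seq
    m = tokens + 22
    return tokens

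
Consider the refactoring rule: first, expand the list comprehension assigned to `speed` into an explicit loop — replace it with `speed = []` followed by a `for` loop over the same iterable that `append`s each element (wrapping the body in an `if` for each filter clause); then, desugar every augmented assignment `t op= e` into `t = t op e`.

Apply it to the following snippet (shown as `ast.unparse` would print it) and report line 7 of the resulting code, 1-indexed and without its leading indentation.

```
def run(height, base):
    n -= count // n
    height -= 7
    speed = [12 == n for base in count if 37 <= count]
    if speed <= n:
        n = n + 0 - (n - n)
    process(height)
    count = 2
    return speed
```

speed.append(12 == n)

Transformed code:
def run(height, base):
    n = n - count // n
    height = height - 7
    speed = []
    for base in count:
        if 37 <= count:
            speed.append(12 == n)
    if speed <= n:
        n = n + 0 - (n - n)
    process(height)
    count = 2
    return speed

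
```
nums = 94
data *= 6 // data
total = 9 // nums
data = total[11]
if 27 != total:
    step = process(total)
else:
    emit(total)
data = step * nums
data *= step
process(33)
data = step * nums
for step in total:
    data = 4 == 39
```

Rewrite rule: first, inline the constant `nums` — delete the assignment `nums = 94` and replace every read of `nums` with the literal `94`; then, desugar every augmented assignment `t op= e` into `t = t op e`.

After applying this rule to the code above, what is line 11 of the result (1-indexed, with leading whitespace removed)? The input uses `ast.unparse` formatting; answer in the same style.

data = step * 94

Transformed code:
data = data * (6 // data)
total = 9 // 94
data = total[11]
if 27 != total:
    step = process(total)
else:
    emit(total)
data = step * 94
data = data * step
process(33)
data = step * 94
for step in total:
    data = 4 == 39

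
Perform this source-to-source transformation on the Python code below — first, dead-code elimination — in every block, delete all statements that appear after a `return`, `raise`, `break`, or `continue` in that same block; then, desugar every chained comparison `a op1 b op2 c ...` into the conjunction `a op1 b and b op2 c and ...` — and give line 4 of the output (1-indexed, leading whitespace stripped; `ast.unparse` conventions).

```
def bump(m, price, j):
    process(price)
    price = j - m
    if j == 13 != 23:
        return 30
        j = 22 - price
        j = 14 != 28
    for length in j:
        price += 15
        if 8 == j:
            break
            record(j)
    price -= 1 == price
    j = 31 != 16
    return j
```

if j == 13 and 13 != 23:

Transformed code:
def bump(m, price, j):
    process(price)
    price = j - m
    if j == 13 and 13 != 23:
        return 30
    for length in j:
        price += 15
        if 8 == j:
            break
    price -= 1 == price
    j = 31 != 16
    return j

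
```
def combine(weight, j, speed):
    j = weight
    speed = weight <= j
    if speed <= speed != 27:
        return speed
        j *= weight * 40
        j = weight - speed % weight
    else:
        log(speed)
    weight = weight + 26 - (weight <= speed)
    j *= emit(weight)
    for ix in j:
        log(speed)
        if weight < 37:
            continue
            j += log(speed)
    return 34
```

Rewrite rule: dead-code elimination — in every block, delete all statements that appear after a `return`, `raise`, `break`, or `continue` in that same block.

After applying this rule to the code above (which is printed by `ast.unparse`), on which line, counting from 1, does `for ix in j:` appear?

10

Transformed code:
def combine(weight, j, speed):
    j = weight
    speed = weight <= j
    if speed <= speed != 27:
        return speed
    else:
        log(speed)
    weight = weight + 26 - (weight <= speed)
    j *= emit(weight)
    for ix in j:
        log(speed)
        if weight < 37:
            continue
    return 34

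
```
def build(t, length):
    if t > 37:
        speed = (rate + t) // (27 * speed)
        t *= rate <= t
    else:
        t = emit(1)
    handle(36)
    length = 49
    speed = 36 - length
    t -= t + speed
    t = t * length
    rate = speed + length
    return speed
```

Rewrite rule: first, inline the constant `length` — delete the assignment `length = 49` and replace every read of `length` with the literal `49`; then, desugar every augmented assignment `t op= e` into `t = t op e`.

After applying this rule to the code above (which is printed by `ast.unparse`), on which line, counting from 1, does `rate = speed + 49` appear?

Transformed code:
def build(t, length):
    if t > 37:
        speed = (rate + t) // (27 * speed)
        t = t * (rate <= t)
    else:
        t = emit(1)
    handle(36)
    speed = 36 - 49
    t = t - (t + speed)
    t = t * 49
    rate = speed + 49
    return speed

11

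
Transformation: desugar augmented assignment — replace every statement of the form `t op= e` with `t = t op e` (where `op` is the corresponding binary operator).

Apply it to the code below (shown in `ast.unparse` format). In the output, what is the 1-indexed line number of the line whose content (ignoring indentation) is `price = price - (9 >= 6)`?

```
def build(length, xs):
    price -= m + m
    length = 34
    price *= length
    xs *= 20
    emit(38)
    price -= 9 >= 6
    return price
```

7

Transformed code:
def build(length, xs):
    price = price - (m + m)
    length = 34
    price = price * length
    xs = xs * 20
    emit(38)
    price = price - (9 >= 6)
    return price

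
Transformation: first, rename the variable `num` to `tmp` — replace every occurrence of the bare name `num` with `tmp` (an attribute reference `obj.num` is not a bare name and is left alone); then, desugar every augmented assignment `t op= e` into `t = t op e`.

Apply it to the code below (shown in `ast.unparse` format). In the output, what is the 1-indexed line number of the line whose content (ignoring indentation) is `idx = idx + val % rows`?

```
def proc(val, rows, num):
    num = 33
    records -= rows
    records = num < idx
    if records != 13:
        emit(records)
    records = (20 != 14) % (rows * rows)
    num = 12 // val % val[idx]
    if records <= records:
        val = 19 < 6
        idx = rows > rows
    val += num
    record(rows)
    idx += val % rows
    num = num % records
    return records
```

Transformed code:
def proc(val, rows, tmp):
    tmp = 33
    records = records - rows
    records = tmp < idx
    if records != 13:
        emit(records)
    records = (20 != 14) % (rows * rows)
    tmp = 12 // val % val[idx]
    if records <= records:
        val = 19 < 6
        idx = rows > rows
    val = val + tmp
    record(rows)
    idx = idx + val % rows
    tmp = tmp % records
    return records

14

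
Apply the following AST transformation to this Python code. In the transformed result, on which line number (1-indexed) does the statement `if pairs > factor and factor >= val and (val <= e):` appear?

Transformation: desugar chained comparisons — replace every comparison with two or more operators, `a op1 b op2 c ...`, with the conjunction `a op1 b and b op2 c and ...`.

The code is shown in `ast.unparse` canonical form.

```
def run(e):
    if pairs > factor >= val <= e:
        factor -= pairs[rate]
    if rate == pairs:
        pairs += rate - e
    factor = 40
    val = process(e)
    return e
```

Transformed code:
def run(e):
    if pairs > factor and factor >= val and (val <= e):
        factor -= pairs[rate]
    if rate == pairs:
        pairs += rate - e
    factor = 40
    val = process(e)
    return e

2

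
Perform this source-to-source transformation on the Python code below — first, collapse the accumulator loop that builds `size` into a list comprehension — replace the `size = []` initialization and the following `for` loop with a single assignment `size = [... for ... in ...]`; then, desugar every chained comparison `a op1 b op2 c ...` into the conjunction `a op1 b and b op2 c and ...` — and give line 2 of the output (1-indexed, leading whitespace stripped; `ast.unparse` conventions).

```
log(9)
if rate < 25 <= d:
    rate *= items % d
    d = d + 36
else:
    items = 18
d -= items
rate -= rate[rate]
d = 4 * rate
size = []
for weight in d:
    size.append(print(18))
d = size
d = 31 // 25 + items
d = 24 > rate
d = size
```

if rate < 25 and 25 <= d:

Transformed code:
log(9)
if rate < 25 and 25 <= d:
    rate *= items % d
    d = d + 36
else:
    items = 18
d -= items
rate -= rate[rate]
d = 4 * rate
size = [print(18) for weight in d]
d = size
d = 31 // 25 + items
d = 24 > rate
d = size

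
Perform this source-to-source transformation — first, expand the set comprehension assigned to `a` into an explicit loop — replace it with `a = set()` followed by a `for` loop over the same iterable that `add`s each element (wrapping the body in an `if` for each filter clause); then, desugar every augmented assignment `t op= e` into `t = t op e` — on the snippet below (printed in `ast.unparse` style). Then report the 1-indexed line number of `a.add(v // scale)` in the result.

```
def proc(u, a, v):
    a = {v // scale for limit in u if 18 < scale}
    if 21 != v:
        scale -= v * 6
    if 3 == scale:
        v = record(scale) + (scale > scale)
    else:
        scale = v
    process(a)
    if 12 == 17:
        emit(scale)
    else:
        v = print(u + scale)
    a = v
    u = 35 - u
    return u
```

Transformed code:
def proc(u, a, v):
    a = set()
    for limit in u:
        if 18 < scale:
            a.add(v // scale)
    if 21 != v:
        scale = scale - v * 6
    if 3 == scale:
        v = record(scale) + (scale > scale)
    else:
        scale = v
    process(a)
    if 12 == 17:
        emit(scale)
    else:
        v = print(u + scale)
    a = v
    u = 35 - u
    return u

5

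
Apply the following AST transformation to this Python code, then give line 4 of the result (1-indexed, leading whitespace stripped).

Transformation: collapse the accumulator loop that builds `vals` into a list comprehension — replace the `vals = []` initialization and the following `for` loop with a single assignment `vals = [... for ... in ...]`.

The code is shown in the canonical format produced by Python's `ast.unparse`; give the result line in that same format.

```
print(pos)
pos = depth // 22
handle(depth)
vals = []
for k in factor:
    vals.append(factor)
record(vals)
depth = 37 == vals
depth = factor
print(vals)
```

Transformed code:
print(pos)
pos = depth // 22
handle(depth)
vals = [factor for k in factor]
record(vals)
depth = 37 == vals
depth = factor
print(vals)

vals = [factor for k in factor]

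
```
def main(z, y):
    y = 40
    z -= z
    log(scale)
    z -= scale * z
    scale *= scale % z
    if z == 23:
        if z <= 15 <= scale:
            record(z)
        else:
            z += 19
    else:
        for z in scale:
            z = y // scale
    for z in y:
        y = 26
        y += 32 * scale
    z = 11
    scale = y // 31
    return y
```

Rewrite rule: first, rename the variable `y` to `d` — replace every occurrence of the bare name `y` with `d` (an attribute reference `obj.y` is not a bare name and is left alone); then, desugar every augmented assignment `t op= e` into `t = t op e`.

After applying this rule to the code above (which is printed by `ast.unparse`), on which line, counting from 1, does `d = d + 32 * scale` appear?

Transformed code:
def main(z, d):
    d = 40
    z = z - z
    log(scale)
    z = z - scale * z
    scale = scale * (scale % z)
    if z == 23:
        if z <= 15 <= scale:
            record(z)
        else:
            z = z + 19
    else:
        for z in scale:
            z = d // scale
    for z in d:
        d = 26
        d = d + 32 * scale
    z = 11
    scale = d // 31
    return d

17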